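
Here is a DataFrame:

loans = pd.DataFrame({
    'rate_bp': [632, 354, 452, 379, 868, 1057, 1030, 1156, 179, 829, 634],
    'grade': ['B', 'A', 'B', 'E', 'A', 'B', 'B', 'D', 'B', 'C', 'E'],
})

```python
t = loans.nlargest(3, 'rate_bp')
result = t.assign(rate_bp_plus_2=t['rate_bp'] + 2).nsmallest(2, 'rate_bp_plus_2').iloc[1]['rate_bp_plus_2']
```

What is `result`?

1059

take 3 rows with largest rate_bp:
   rate_bp grade
7     1156     D
5     1057     B
6     1030     B
add column rate_bp_plus_2 = t['rate_bp'] + 2:
   rate_bp grade  rate_bp_plus_2
7     1156     D            1158
5     1057     B            1059
6     1030     B            1032
take 2 rows with smallest rate_bp_plus_2:
   rate_bp grade  rate_bp_plus_2
6     1030     B            1032
5     1057     B            1059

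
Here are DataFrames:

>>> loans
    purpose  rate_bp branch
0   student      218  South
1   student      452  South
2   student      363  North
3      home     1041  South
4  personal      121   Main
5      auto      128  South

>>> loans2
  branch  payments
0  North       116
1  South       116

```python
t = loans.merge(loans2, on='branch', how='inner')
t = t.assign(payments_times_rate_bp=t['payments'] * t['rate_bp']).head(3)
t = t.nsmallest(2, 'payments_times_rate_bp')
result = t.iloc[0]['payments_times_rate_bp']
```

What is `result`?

25288

merge on 'branch' (how='inner') → 5 rows:
   purpose  rate_bp branch  payments
0  student      218  South       116
1  student      452  South       116
2  student      363  North       116
3     home     1041  South       116
4     auto      128  South       116
add column payments_times_rate_bp = t['payments'] * t['rate_bp']:
   purpose  rate_bp branch  payments  payments_times_rate_bp
0  student      218  South       116                   25288
1  student      452  South       116                   52432
2  student      363  North       116                   42108
3     home     1041  South       116                  120756
4     auto      128  South       116                   14848
take first 3 rows:
   purpose  rate_bp branch  payments  payments_times_rate_bp
0  student      218  South       116                   25288
1  student      452  South       116                   52432
2  student      363  North       116                   42108
take 2 rows with smallest payments_times_rate_bp:
   purpose  rate_bp branch  payments  payments_times_rate_bp
0  student      218  South       116                   25288
2  student      363  North       116                   42108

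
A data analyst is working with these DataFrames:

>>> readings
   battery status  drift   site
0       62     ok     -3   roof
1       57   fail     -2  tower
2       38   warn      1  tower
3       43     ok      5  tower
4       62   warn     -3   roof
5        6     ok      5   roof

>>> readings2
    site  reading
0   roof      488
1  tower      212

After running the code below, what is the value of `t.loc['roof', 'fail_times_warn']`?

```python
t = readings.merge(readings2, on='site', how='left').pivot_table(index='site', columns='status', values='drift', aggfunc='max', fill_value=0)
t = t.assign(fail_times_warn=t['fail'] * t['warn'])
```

0

merge on 'site' (how='left') → 6 rows:
   battery status  drift   site  reading
0       62     ok     -3   roof      488
1       57   fail     -2  tower      212
2       38   warn      1  tower      212
3       43     ok      5  tower      212
4       62   warn     -3   roof      488
5        6     ok      5   roof      488
pivot: rows=site, cols=status, max(drift):
status  fail  ok  warn
site                  
roof       0   5    -3
tower     -2   5     1
add column fail_times_warn = t['fail'] * t['warn']:
status  fail  ok  warn  fail_times_warn
site                                   
roof       0   5    -3                0
tower     -2   5     1               -2
value at row 'roof', column 'fail_times_warn' → 0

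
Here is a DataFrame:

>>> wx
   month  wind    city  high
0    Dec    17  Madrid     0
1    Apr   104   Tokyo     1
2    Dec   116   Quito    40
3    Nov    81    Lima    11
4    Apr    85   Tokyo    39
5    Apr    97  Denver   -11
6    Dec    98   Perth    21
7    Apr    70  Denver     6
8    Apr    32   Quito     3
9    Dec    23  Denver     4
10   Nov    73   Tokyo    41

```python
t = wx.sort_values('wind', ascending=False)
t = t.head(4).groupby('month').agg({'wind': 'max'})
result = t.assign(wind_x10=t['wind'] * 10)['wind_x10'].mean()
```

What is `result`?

sort by wind descending:
   month  wind    city  high
2    Dec   116   Quito    40
1    Apr   104   Tokyo     1
6    Dec    98   Perth    21
5    Apr    97  Denver   -11
4    Apr    85   Tokyo    39
3    Nov    81    Lima    11
10   Nov    73   Tokyo    41
7    Apr    70  Denver     6
8    Apr    32   Quito     3
9    Dec    23  Denver     4
0    Dec    17  Madrid     0
take first 4 rows:
  month  wind    city  high
2   Dec   116   Quito    40
1   Apr   104   Tokyo     1
6   Dec    98   Perth    21
5   Apr    97  Denver   -11
group by month, max of wind:
       wind
month      
Apr     104
Dec     116
add column wind_x10 = t['wind'] * 10:
       wind  wind_x10
month                
Apr     104      1040
Dec     116      1160

1100.0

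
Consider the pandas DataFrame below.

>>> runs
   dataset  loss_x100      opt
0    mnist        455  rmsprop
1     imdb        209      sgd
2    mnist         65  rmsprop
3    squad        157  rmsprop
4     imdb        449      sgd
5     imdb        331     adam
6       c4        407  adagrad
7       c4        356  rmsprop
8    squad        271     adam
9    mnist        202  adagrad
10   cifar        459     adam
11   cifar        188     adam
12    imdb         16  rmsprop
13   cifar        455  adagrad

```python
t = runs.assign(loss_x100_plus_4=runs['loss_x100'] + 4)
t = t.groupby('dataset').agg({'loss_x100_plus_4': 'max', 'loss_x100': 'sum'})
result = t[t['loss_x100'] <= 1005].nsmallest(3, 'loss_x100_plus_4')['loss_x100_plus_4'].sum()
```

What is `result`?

1139

add column loss_x100_plus_4 = runs['loss_x100'] + 4:
   dataset  loss_x100      opt  loss_x100_plus_4
0    mnist        455  rmsprop               459
1     imdb        209      sgd               213
2    mnist         65  rmsprop                69
3    squad        157  rmsprop               161
4     imdb        449      sgd               453
5     imdb        331     adam               335
6       c4        407  adagrad               411
7       c4        356  rmsprop               360
8    squad        271     adam               275
9    mnist        202  adagrad               206
10   cifar        459     adam               463
11   cifar        188     adam               192
12    imdb         16  rmsprop                20
13   cifar        455  adagrad               459
group by dataset: max(loss_x100_plus_4), sum(loss_x100):
         loss_x100_plus_4  loss_x100
dataset                             
c4                    411        763
cifar                 463       1102
imdb                  453       1005
mnist                 459        722
squad                 275        428
filter rows where loss_x100 <= 1005:
         loss_x100_plus_4  loss_x100
dataset                             
c4                    411        763
imdb                  453       1005
mnist                 459        722
squad                 275        428
take 3 rows with smallest loss_x100_plus_4:
         loss_x100_plus_4  loss_x100
dataset                             
squad                 275        428
c4                    411        763
imdb                  453       1005
Hence 1139.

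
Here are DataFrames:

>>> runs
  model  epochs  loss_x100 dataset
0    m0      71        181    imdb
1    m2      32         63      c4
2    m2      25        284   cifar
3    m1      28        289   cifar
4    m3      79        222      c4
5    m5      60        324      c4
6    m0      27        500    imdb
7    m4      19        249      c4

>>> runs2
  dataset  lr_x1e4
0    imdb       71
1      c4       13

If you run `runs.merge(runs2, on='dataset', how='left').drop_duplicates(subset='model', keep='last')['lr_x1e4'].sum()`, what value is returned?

110.0

merge on 'dataset' (how='left') → 8 rows:
  model  epochs  loss_x100 dataset  lr_x1e4
0    m0      71        181    imdb     71.0
1    m2      32         63      c4     13.0
2    m2      25        284   cifar      NaN
3    m1      28        289   cifar      NaN
4    m3      79        222      c4     13.0
5    m5      60        324      c4     13.0
6    m0      27        500    imdb     71.0
7    m4      19        249      c4     13.0
drop duplicate model (keep=last):
  model  epochs  loss_x100 dataset  lr_x1e4
2    m2      25        284   cifar      NaN
3    m1      28        289   cifar      NaN
4    m3      79        222      c4     13.0
5    m5      60        324      c4     13.0
6    m0      27        500    imdb     71.0
7    m4      19        249      c4     13.0
So sum() = 110.0.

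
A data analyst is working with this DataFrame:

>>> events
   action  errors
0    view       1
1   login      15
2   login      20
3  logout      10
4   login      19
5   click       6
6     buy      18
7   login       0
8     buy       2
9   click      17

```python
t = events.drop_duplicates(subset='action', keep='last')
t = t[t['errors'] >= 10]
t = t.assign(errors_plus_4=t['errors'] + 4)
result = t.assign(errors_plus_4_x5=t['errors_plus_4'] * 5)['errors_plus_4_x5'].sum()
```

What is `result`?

drop duplicate action (keep=last):
   action  errors
0    view       1
3  logout      10
7   login       0
8     buy       2
9   click      17
filter rows where errors >= 10:
   action  errors
3  logout      10
9   click      17
add column errors_plus_4 = t['errors'] + 4:
   action  errors  errors_plus_4
3  logout      10             14
9   click      17             21
add column errors_plus_4_x5 = t['errors_plus_4'] * 5:
   action  errors  errors_plus_4  errors_plus_4_x5
3  logout      10             14                70
9   click      17             21               105
So sum() = 175.

175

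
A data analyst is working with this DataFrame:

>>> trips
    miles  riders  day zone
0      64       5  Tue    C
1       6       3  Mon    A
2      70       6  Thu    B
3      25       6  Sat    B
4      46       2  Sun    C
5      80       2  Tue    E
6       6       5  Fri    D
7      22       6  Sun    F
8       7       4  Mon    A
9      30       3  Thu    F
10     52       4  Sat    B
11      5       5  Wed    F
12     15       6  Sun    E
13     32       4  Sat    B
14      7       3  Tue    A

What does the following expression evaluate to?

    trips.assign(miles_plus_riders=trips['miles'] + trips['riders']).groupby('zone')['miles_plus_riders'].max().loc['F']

33

add column miles_plus_riders = trips['miles'] + trips['riders']:
    miles  riders  day zone  miles_plus_riders
0      64       5  Tue    C                 69
1       6       3  Mon    A                  9
2      70       6  Thu    B                 76
3      25       6  Sat    B                 31
4      46       2  Sun    C                 48
5      80       2  Tue    E                 82
6       6       5  Fri    D                 11
7      22       6  Sun    F                 28
8       7       4  Mon    A                 11
9      30       3  Thu    F                 33
10     52       4  Sat    B                 56
11      5       5  Wed    F                 10
12     15       6  Sun    E                 21
13     32       4  Sat    B                 36
14      7       3  Tue    A                 10
group by zone, max of miles_plus_riders:
zone
A    11
B    76
C    69
D    11
E    82
F    33
Name: miles_plus_riders, dtype: int64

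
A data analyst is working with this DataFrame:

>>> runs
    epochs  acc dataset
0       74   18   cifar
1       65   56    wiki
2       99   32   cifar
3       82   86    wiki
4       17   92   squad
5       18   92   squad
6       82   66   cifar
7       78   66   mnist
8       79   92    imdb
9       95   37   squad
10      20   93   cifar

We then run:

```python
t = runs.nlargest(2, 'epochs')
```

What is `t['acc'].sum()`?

take 2 rows with largest epochs:
   epochs  acc dataset
2      99   32   cifar
9      95   37   squad
The sum of column 'acc' is 69.

69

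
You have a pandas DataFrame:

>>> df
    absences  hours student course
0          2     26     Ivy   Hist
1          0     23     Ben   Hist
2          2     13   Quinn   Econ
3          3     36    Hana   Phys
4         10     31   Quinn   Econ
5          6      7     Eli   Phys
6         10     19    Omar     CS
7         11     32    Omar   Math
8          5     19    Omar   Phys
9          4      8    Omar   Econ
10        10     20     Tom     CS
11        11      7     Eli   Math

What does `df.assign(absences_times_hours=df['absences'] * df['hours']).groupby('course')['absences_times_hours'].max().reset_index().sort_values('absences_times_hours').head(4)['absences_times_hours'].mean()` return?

add column absences_times_hours = df['absences'] * df['hours']:
    absences  hours student course  absences_times_hours
0          2     26     Ivy   Hist                    52
1          0     23     Ben   Hist                     0
2          2     13   Quinn   Econ                    26
3          3     36    Hana   Phys                   108
4         10     31   Quinn   Econ                   310
5          6      7     Eli   Phys                    42
6         10     19    Omar     CS                   190
7         11     32    Omar   Math                   352
8          5     19    Omar   Phys                    95
9          4      8    Omar   Econ                    32
10        10     20     Tom     CS                   200
11        11      7     Eli   Math                    77
group by course, max of absences_times_hours:
course
CS      200
Econ    310
Hist     52
Math    352
Phys    108
Name: absences_times_hours, dtype: int64
reset_index():
  course  absences_times_hours
0     CS                   200
1   Econ                   310
2   Hist                    52
3   Math                   352
4   Phys                   108
sort by absences_times_hours:
  course  absences_times_hours
2   Hist                    52
4   Phys                   108
0     CS                   200
1   Econ                   310
3   Math                   352
take first 4 rows:
  course  absences_times_hours
2   Hist                    52
4   Phys                   108
0     CS                   200
1   Econ                   310
So mean() = 167.5.

167.5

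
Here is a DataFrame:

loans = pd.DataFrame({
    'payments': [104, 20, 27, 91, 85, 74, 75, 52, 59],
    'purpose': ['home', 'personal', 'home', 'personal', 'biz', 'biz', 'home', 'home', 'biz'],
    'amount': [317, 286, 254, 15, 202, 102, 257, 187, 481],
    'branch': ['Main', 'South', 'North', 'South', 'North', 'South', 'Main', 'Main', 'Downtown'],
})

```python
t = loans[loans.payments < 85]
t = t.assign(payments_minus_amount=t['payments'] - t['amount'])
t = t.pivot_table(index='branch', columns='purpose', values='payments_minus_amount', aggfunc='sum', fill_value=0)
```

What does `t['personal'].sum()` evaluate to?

filter rows where payments < 85:
   payments   purpose  amount    branch
1        20  personal     286     South
2        27      home     254     North
5        74       biz     102     South
6        75      home     257      Main
7        52      home     187      Main
8        59       biz     481  Downtown
add column payments_minus_amount = t['payments'] - t['amount']:
   payments   purpose  amount    branch  payments_minus_amount
1        20  personal     286     South                   -266
2        27      home     254     North                   -227
5        74       biz     102     South                    -28
6        75      home     257      Main                   -182
7        52      home     187      Main                   -135
8        59       biz     481  Downtown                   -422
pivot: rows=branch, cols=purpose, sum(payments_minus_amount):
purpose   biz  home  personal
branch                       
Downtown -422     0         0
Main        0  -317         0
North       0  -227         0
South     -28     0      -266
Finally, sum of column 'personal' = -266.

-266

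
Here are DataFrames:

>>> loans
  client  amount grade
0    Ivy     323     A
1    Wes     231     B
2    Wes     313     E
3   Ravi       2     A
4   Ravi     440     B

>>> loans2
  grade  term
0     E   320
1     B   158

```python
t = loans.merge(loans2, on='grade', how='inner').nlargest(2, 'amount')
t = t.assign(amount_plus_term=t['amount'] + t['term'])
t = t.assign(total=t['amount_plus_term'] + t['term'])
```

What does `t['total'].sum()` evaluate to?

1709

merge on 'grade' (how='inner') → 3 rows:
  client  amount grade  term
0    Wes     231     B   158
1    Wes     313     E   320
2   Ravi     440     B   158
take 2 rows with largest amount:
  client  amount grade  term
2   Ravi     440     B   158
1    Wes     313     E   320
add column amount_plus_term = t['amount'] + t['term']:
  client  amount grade  term  amount_plus_term
2   Ravi     440     B   158               598
1    Wes     313     E   320               633
add column total = t['amount_plus_term'] + t['term']:
  client  amount grade  term  amount_plus_term  total
2   Ravi     440     B   158               598    756
1    Wes     313     E   320               633    953
Reading off the sum of column 'total', we get 1709.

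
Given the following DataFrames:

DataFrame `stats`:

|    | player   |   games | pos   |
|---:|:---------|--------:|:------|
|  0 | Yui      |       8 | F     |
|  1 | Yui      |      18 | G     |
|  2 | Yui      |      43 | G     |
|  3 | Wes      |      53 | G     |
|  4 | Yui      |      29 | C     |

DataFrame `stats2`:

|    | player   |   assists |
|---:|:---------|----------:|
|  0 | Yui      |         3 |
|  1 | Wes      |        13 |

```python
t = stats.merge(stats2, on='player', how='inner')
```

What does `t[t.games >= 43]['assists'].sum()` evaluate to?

merge on 'player' (how='inner') → 5 rows:
  player  games pos  assists
0    Yui      8   F        3
1    Yui     18   G        3
2    Yui     43   G        3
3    Wes     53   G       13
4    Yui     29   C        3
filter rows where games >= 43:
  player  games pos  assists
2    Yui     43   G        3
3    Wes     53   G       13
Then the sum of column 'assists': 16

16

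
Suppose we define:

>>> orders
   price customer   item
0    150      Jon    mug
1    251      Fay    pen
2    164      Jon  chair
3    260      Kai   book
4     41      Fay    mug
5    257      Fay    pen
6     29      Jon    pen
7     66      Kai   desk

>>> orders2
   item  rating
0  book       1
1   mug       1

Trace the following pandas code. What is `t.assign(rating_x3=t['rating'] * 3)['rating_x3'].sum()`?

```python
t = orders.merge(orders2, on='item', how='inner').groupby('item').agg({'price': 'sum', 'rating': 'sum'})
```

merge on 'item' (how='inner') → 3 rows:
   price customer  item  rating
0    150      Jon   mug       1
1    260      Kai  book       1
2     41      Fay   mug       1
group by item: sum(price), sum(rating):
      price  rating
item               
book    260       1
mug     191       2
add column rating_x3 = t['rating'] * 3:
      price  rating  rating_x3
item                          
book    260       1          3
mug     191       2          6
Then the sum of column 'rating_x3': 9

9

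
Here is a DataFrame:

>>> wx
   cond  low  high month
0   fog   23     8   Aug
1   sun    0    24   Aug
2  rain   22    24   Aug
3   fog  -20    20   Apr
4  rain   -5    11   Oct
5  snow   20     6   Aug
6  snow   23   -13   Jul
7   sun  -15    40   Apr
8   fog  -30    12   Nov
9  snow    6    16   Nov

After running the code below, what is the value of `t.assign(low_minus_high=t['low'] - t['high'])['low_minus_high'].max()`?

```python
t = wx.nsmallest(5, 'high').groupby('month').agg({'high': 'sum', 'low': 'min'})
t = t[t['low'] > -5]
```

take 5 rows with smallest high:
   cond  low  high month
6  snow   23   -13   Jul
5  snow   20     6   Aug
0   fog   23     8   Aug
4  rain   -5    11   Oct
8   fog  -30    12   Nov
group by month: sum(high), min(low):
       high  low
month           
Aug      14   20
Jul     -13   23
Nov      12  -30
Oct      11   -5
filter rows where low > -5:
       high  low
month           
Aug      14   20
Jul     -13   23
add column low_minus_high = t['low'] - t['high']:
       high  low  low_minus_high
month                           
Aug      14   20               6
Jul     -13   23              36
Then the max of column 'low_minus_high': 36

36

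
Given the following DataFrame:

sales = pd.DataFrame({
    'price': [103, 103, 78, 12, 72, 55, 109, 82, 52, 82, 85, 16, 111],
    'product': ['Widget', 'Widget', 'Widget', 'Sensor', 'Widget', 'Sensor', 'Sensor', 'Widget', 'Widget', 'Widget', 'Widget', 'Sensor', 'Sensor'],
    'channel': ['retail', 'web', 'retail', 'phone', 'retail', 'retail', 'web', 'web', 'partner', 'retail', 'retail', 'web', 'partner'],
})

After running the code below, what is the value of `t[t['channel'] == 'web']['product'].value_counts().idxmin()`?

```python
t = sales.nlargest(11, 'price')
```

take 11 rows with largest price:
    price product  channel
12    111  Sensor  partner
6     109  Sensor      web
0     103  Widget   retail
1     103  Widget      web
10     85  Widget   retail
7      82  Widget      web
9      82  Widget   retail
2      78  Widget   retail
4      72  Widget   retail
5      55  Sensor   retail
8      52  Widget  partner
filter rows where channel == 'web':
   price product channel
6    109  Sensor     web
1    103  Widget     web
7     82  Widget     web
value_counts of product:
product
Widget    2
Sensor    1
Name: count, dtype: int64

Sensor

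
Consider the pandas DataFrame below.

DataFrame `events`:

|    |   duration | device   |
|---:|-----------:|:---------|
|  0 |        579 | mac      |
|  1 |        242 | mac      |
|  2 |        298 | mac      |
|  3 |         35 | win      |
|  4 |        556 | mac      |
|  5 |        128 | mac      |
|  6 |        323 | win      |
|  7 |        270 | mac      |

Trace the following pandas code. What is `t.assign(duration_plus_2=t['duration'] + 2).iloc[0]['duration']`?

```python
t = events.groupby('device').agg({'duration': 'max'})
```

group by device, max of duration:
        duration
device          
mac          579
win          323
add column duration_plus_2 = t['duration'] + 2:
        duration  duration_plus_2
device                           
mac          579              581
win          323              325

579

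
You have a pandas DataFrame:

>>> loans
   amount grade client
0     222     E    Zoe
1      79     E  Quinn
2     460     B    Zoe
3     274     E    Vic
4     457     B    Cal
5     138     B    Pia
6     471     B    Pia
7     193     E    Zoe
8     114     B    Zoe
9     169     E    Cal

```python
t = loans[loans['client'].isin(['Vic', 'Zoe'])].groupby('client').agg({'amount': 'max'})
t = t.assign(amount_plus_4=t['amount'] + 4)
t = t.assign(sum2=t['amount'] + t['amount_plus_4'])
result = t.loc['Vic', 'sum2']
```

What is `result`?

552

filter rows where client in ['Vic', 'Zoe']:
   amount grade client
0     222     E    Zoe
2     460     B    Zoe
3     274     E    Vic
7     193     E    Zoe
8     114     B    Zoe
group by client, max of amount:
        amount
client        
Vic        274
Zoe        460
add column amount_plus_4 = t['amount'] + 4:
        amount  amount_plus_4
client                       
Vic        274            278
Zoe        460            464
add column sum2 = t['amount'] + t['amount_plus_4']:
        amount  amount_plus_4  sum2
client                             
Vic        274            278   552
Zoe        460            464   924
The value at row 'Vic', column 'sum2' is 552.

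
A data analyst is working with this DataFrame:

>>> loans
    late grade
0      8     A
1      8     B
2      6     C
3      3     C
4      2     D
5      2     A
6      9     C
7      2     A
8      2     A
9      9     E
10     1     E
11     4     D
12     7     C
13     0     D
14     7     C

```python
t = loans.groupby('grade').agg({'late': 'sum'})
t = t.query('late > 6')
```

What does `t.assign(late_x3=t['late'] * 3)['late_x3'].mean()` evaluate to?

48.0

group by grade, sum of late:
       late
grade      
A        14
B         8
C        32
D         6
E        10
filter rows where late > 6:
       late
grade      
A        14
B         8
C        32
E        10
add column late_x3 = t['late'] * 3:
       late  late_x3
grade               
A        14       42
B         8       24
C        32       96
E        10       30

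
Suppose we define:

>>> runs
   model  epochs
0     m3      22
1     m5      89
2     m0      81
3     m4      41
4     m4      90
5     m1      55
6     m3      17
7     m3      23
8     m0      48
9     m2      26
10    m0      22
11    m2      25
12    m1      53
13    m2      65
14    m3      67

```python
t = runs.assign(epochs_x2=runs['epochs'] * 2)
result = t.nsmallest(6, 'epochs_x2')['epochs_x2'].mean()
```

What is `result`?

45.0

add column epochs_x2 = runs['epochs'] * 2:
   model  epochs  epochs_x2
0     m3      22         44
1     m5      89        178
2     m0      81        162
3     m4      41         82
4     m4      90        180
5     m1      55        110
6     m3      17         34
7     m3      23         46
8     m0      48         96
9     m2      26         52
10    m0      22         44
11    m2      25         50
12    m1      53        106
13    m2      65        130
14    m3      67        134
take 6 rows with smallest epochs_x2:
   model  epochs  epochs_x2
6     m3      17         34
0     m3      22         44
10    m0      22         44
7     m3      23         46
11    m2      25         50
9     m2      26         52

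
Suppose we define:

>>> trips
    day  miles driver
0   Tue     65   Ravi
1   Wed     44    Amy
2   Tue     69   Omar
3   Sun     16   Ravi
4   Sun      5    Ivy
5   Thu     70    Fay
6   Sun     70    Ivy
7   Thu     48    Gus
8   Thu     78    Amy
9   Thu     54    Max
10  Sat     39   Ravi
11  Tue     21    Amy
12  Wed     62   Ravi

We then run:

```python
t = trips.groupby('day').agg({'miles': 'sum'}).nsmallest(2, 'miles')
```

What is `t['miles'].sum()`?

130

group by day, sum of miles:
     miles
day       
Sat     39
Sun     91
Thu    250
Tue    155
Wed    106
take 2 rows with smallest miles:
     miles
day       
Sat     39
Sun     91
The sum of column 'miles' is 130.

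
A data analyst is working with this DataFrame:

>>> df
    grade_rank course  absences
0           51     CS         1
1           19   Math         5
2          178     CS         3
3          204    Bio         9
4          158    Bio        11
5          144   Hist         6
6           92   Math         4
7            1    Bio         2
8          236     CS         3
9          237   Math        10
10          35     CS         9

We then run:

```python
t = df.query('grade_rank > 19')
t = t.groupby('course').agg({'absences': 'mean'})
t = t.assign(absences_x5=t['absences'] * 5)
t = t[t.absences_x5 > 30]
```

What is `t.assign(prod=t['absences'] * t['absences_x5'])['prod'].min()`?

245.0

filter rows where grade_rank > 19:
    grade_rank course  absences
0           51     CS         1
2          178     CS         3
3          204    Bio         9
4          158    Bio        11
5          144   Hist         6
6           92   Math         4
8          236     CS         3
9          237   Math        10
10          35     CS         9
group by course, mean of absences:
        absences
course          
Bio         10.0
CS           4.0
Hist         6.0
Math         7.0
add column absences_x5 = t['absences'] * 5:
        absences  absences_x5
course                       
Bio         10.0         50.0
CS           4.0         20.0
Hist         6.0         30.0
Math         7.0         35.0
filter rows where absences_x5 > 30:
        absences  absences_x5
course                       
Bio         10.0         50.0
Math         7.0         35.0
add column prod = t['absences'] * t['absences_x5']:
        absences  absences_x5   prod
course                              
Bio         10.0         50.0  500.0
Math         7.0         35.0  245.0
Then the min of column 'prod': 245.0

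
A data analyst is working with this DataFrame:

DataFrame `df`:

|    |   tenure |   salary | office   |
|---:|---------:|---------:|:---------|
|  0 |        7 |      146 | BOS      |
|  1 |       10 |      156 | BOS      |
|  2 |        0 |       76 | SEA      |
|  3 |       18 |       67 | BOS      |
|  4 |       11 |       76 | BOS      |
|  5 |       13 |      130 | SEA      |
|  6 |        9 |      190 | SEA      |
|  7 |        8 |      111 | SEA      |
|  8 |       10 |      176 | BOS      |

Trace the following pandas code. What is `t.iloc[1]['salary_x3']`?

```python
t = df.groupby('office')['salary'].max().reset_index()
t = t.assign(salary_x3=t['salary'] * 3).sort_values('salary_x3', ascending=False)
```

528

group by office, max of salary:
office
BOS    176
SEA    190
Name: salary, dtype: int64
reset_index():
  office  salary
0    BOS     176
1    SEA     190
add column salary_x3 = t['salary'] * 3:
  office  salary  salary_x3
0    BOS     176        528
1    SEA     190        570
sort by salary_x3 descending:
  office  salary  salary_x3
1    SEA     190        570
0    BOS     176        528
Finally, value at position 1, column 'salary_x3' = 528.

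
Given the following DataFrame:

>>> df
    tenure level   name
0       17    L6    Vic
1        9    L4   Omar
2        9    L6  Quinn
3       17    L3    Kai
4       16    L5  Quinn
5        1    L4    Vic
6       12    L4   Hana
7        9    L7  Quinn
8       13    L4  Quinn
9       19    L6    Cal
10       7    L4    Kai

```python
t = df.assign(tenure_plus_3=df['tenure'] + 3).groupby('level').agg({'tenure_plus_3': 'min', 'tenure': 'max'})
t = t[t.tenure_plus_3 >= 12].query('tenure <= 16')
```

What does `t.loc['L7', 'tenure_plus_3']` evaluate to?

add column tenure_plus_3 = df['tenure'] + 3:
    tenure level   name  tenure_plus_3
0       17    L6    Vic             20
1        9    L4   Omar             12
2        9    L6  Quinn             12
3       17    L3    Kai             20
4       16    L5  Quinn             19
5        1    L4    Vic              4
6       12    L4   Hana             15
7        9    L7  Quinn             12
8       13    L4  Quinn             16
9       19    L6    Cal             22
10       7    L4    Kai             10
group by level: min(tenure_plus_3), max(tenure):
       tenure_plus_3  tenure
level                       
L3                20      17
L4                 4      13
L5                19      16
L6                12      19
L7                12       9
filter rows where tenure_plus_3 >= 12:
       tenure_plus_3  tenure
level                       
L3                20      17
L5                19      16
L6                12      19
L7                12       9
filter rows where tenure <= 16:
       tenure_plus_3  tenure
level                       
L5                19      16
L7                12       9
The value at row 'L7', column 'tenure_plus_3' is 12.

12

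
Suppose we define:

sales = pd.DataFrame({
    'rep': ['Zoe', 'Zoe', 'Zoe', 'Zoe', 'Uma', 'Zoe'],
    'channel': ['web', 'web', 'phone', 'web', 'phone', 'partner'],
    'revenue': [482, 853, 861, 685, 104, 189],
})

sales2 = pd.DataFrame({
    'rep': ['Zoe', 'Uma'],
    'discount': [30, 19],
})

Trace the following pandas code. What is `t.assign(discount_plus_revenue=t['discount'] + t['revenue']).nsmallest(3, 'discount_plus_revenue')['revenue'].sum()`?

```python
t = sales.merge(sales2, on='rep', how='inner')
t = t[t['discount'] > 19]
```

1356

merge on 'rep' (how='inner') → 6 rows:
   rep  channel  revenue  discount
0  Zoe      web      482        30
1  Zoe      web      853        30
2  Zoe    phone      861        30
3  Zoe      web      685        30
4  Uma    phone      104        19
5  Zoe  partner      189        30
filter rows where discount > 19:
   rep  channel  revenue  discount
0  Zoe      web      482        30
1  Zoe      web      853        30
2  Zoe    phone      861        30
3  Zoe      web      685        30
5  Zoe  partner      189        30
add column discount_plus_revenue = t['discount'] + t['revenue']:
   rep  channel  revenue  discount  discount_plus_revenue
0  Zoe      web      482        30                    512
1  Zoe      web      853        30                    883
2  Zoe    phone      861        30                    891
3  Zoe      web      685        30                    715
5  Zoe  partner      189        30                    219
take 3 rows with smallest discount_plus_revenue:
   rep  channel  revenue  discount  discount_plus_revenue
5  Zoe  partner      189        30                    219
0  Zoe      web      482        30                    512
3  Zoe      web      685        30                    715
Then the sum of column 'revenue': 1356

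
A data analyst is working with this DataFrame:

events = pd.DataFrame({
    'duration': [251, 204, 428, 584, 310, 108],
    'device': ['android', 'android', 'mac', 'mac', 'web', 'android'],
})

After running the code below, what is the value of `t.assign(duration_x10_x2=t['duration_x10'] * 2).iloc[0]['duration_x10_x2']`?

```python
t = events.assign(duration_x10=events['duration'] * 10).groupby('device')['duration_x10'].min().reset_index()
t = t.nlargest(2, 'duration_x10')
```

add column duration_x10 = events['duration'] * 10:
   duration   device  duration_x10
0       251  android          2510
1       204  android          2040
2       428      mac          4280
3       584      mac          5840
4       310      web          3100
5       108  android          1080
group by device, min of duration_x10:
device
android    1080
mac        4280
web        3100
Name: duration_x10, dtype: int64
reset_index():
    device  duration_x10
0  android          1080
1      mac          4280
2      web          3100
take 2 rows with largest duration_x10:
  device  duration_x10
1    mac          4280
2    web          3100
add column duration_x10_x2 = t['duration_x10'] * 2:
  device  duration_x10  duration_x10_x2
1    mac          4280             8560
2    web          3100             6200
Taking the value at position 0, column 'duration_x10_x2' gives 8560.

8560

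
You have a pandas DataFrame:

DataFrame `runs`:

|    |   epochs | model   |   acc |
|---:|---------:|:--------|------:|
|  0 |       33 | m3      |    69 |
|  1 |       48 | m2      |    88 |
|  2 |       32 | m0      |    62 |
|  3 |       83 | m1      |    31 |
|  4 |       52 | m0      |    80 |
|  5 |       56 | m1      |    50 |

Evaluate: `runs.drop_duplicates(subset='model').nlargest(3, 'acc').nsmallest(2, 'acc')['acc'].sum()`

131

drop duplicate model (keep=first):
   epochs model  acc
0      33    m3   69
1      48    m2   88
2      32    m0   62
3      83    m1   31
take 3 rows with largest acc:
   epochs model  acc
1      48    m2   88
0      33    m3   69
2      32    m0   62
take 2 rows with smallest acc:
   epochs model  acc
2      32    m0   62
0      33    m3   69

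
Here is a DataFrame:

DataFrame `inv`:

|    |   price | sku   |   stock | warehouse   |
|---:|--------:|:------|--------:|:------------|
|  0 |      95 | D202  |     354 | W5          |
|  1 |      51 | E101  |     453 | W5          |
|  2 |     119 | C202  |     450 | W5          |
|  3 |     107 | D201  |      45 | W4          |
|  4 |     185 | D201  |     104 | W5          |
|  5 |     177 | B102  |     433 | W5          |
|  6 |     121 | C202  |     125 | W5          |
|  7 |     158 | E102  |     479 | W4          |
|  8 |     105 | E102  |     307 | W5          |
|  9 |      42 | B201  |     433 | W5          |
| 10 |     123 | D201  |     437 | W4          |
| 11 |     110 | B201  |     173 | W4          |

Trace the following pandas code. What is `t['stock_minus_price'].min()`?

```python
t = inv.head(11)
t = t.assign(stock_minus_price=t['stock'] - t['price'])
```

take first 11 rows:
    price   sku  stock warehouse
0      95  D202    354        W5
1      51  E101    453        W5
2     119  C202    450        W5
3     107  D201     45        W4
4     185  D201    104        W5
5     177  B102    433        W5
6     121  C202    125        W5
7     158  E102    479        W4
8     105  E102    307        W5
9      42  B201    433        W5
10    123  D201    437        W4
add column stock_minus_price = t['stock'] - t['price']:
    price   sku  stock warehouse  stock_minus_price
0      95  D202    354        W5                259
1      51  E101    453        W5                402
2     119  C202    450        W5                331
3     107  D201     45        W4                -62
4     185  D201    104        W5                -81
5     177  B102    433        W5                256
6     121  C202    125        W5                  4
7     158  E102    479        W4                321
8     105  E102    307        W5                202
9      42  B201    433        W5                391
10    123  D201    437        W4                314
Hence -81.

-81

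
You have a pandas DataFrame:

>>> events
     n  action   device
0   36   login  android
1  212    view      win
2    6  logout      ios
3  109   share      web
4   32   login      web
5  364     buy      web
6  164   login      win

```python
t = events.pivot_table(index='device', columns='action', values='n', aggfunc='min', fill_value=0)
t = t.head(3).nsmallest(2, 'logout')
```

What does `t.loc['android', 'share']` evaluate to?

pivot: rows=device, cols=action, min(n):
action   buy  login  logout  share  view
device                                  
android    0     36       0      0     0
ios        0      0       6      0     0
web      364     32       0    109     0
win        0    164       0      0   212
take first 3 rows:
action   buy  login  logout  share  view
device                                  
android    0     36       0      0     0
ios        0      0       6      0     0
web      364     32       0    109     0
take 2 rows with smallest logout:
action   buy  login  logout  share  view
device                                  
android    0     36       0      0     0
web      364     32       0    109     0
So loc['android', 'share'] = 0.

0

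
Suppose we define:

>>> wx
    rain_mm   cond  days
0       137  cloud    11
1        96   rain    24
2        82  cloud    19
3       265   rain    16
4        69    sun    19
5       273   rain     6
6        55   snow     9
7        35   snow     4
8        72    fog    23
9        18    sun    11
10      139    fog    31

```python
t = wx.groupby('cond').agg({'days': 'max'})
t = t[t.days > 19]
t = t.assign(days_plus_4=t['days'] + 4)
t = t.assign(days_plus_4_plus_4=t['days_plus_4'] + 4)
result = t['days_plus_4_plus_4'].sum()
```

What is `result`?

group by cond, max of days:
       days
cond       
cloud    19
fog      31
rain     24
snow      9
sun      19
filter rows where days > 19:
      days
cond      
fog     31
rain    24
add column days_plus_4 = t['days'] + 4:
      days  days_plus_4
cond                   
fog     31           35
rain    24           28
add column days_plus_4_plus_4 = t['days_plus_4'] + 4:
      days  days_plus_4  days_plus_4_plus_4
cond                                       
fog     31           35                  39
rain    24           28                  32
Reading off the sum of column 'days_plus_4_plus_4', we get 71.

71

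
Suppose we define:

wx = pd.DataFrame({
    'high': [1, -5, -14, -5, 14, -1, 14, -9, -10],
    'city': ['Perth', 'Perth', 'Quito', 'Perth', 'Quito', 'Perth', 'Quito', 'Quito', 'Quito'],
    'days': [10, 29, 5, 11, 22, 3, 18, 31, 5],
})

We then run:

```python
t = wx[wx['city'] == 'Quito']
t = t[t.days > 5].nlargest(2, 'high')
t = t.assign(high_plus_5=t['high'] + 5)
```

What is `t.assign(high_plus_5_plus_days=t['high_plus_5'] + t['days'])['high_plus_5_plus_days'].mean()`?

39.0

filter rows where city == 'Quito':
   high   city  days
2   -14  Quito     5
4    14  Quito    22
6    14  Quito    18
7    -9  Quito    31
8   -10  Quito     5
filter rows where days > 5:
   high   city  days
4    14  Quito    22
6    14  Quito    18
7    -9  Quito    31
take 2 rows with largest high:
   high   city  days
4    14  Quito    22
6    14  Quito    18
add column high_plus_5 = t['high'] + 5:
   high   city  days  high_plus_5
4    14  Quito    22           19
6    14  Quito    18           19
add column high_plus_5_plus_days = t['high_plus_5'] + t['days']:
   high   city  days  high_plus_5  high_plus_5_plus_days
4    14  Quito    22           19                     41
6    14  Quito    18           19                     37
The mean of column 'high_plus_5_plus_days' is 39.0.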